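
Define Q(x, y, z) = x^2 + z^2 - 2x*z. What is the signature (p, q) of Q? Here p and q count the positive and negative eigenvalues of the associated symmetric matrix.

(1, 0)

Write A = [[1, 0, -1], [0, 0, 0], [-1, 0, 1]].
Applying the same elementary operations to the rows and columns of A produces a congruent diagonal matrix with entries 1, 0, 0.
Counting signs: 1 positive, 2 zero.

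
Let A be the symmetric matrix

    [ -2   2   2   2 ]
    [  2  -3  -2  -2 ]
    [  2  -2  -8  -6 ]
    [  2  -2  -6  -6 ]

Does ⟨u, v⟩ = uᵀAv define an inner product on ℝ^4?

Leading principal minors: Δ_1 = -2, Δ_2 = 2, Δ_3 = -12, Δ_4 = 16.
The signs alternate starting with Δ_1 < 0, so by Sylvester's criterion Q is negative definite.
⟨·,·⟩ is an inner product exactly when A is positive definite.

no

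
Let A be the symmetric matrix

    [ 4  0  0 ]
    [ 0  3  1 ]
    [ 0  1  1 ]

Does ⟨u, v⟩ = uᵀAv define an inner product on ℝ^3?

yes

An LDLᵀ factorisation of A has diagonal entries 4, 3, 2/3.
Counting signs: 3 positive.
Hence Q is positive definite.
⟨·,·⟩ is an inner product exactly when A is positive definite.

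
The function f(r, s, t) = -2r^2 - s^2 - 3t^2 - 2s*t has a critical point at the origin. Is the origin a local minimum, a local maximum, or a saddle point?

The Hessian at the origin is H = [[-4, 0, 0], [0, -2, -2], [0, -2, -6]].
Congruent diagonalization of H (simultaneous row and column reduction) yields pivots -4, -2, -4.
So there are 3 negative pivots.
H is negative definite, so the origin is a strict local maximum.

local maximum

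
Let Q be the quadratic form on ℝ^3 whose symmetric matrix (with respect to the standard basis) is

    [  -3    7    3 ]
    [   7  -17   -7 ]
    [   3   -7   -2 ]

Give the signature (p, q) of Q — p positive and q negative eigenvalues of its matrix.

Symmetric row and column elimination reduces A to a congruent diagonal form with pivots -3, -2/3, 1.
So there are 1 positive, 2 negative pivots.

(1, 2)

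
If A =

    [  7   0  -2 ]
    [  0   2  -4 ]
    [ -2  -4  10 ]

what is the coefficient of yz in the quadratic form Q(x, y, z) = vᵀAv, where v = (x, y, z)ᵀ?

-8

The coefficient of yz is A[2,3] + A[3,2] = 2·(-4) = -8.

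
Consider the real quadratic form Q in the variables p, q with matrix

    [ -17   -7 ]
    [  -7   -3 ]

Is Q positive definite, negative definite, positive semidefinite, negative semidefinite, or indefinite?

negative definite

For the 2×2 matrix [[-17, -7], [-7, -3]]: det = -17·-3 − (-7)² = 2, trace = -20.
det > 0 so both eigenvalues share the sign of the trace; trace = -20 < 0 ⇒ both negative.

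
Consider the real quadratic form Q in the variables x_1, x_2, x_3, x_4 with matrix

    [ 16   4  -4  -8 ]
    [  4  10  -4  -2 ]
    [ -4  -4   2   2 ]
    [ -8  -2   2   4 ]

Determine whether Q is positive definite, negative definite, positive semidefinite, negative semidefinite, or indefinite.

Congruent diagonalization of A (simultaneous row and column reduction) yields pivots 16, 9, 0, 0.
So there are 2 positive, 2 zero pivots.
Hence Q is positive semidefinite.

positive semidefinite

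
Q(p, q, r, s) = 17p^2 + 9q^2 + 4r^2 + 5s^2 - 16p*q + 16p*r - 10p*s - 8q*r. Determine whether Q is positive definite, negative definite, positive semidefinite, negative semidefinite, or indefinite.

Write A = [[17, -8, 8, -5], [-8, 9, -4, 0], [8, -4, 4, 0], [-5, 0, 0, 5]].
Congruent diagonalization of A (simultaneous row and column reduction) yields pivots 17, 89/17, 20/89, -20.
That gives 3 positive, 1 negative pivots.
Hence Q is indefinite.

indefinite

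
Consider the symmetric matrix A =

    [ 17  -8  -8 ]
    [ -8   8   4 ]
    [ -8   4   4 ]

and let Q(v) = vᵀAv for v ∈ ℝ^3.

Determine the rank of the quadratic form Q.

3

Row-reducing A symmetrically gives the diagonal entries 17, 72/17, 2/9.
So there are 3 positive pivots.
The rank is the number of nonzero pivots: 3.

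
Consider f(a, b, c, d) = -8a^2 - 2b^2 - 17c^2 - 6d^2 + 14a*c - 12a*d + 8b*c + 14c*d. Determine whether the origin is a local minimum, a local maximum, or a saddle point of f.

The Hessian at the origin is H = [[-16, 0, 14, -12], [0, -4, 8, 0], [14, 8, -34, 14], [-12, 0, 14, -12]].
Symmetric row and column elimination reduces H to a congruent diagonal form with pivots -16, -4, -23/4, -20/23.
Counting signs: 4 negative.
H is negative definite, so the origin is a strict local maximum.

local maximum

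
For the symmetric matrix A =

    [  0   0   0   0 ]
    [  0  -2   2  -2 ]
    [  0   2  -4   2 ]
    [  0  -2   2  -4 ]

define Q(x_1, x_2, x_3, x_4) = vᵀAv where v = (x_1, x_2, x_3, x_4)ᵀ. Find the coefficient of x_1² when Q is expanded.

0

The coefficient of x_1² is the diagonal entry A[1,1] = 0.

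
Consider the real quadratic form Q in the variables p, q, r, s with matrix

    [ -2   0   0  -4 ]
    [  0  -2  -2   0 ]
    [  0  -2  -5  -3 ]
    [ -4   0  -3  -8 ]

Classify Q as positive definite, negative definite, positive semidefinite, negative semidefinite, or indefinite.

Congruent diagonalization of A (simultaneous row and column reduction) yields pivots -2, -2, -3, 3.
So there are 1 positive, 3 negative pivots.
Hence Q is indefinite.

indefinite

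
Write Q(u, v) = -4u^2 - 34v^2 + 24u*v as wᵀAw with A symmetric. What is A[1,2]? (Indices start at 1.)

12

The coefficient of u·v in Q is 24. For a symmetric A this equals A[1,2] + A[2,1] = 2·A[1,2].
So A[1,2] = 24/2 = 12.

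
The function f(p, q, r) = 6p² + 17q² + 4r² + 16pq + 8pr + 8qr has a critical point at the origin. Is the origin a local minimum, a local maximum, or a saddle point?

local minimum

The Hessian at the origin is H = [[12, 16, 8], [16, 34, 8], [8, 8, 8]].
Congruent diagonalization of H (simultaneous row and column reduction) yields pivots 12, 38/3, 40/19.
Counting signs: 3 positive.
H is positive definite, so the origin is a strict local minimum.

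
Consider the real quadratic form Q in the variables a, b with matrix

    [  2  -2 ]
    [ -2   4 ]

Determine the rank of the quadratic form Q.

2

Row-reducing A symmetrically gives the diagonal entries 2, 2.
That gives 2 positive pivots.
The rank is the number of nonzero pivots: 2.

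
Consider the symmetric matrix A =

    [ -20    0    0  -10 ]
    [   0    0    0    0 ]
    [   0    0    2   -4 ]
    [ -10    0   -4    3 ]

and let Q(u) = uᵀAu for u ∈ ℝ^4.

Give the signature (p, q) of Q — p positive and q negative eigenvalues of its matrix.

Symmetric row and column elimination reduces A to a congruent diagonal form with pivots -20, 0, 2, 0.
Counting signs: 1 positive, 1 negative, 2 zero.

(1, 1)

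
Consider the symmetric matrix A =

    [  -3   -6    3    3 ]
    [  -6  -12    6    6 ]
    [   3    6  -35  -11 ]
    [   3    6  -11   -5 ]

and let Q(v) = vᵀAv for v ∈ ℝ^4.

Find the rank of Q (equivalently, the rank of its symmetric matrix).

Congruent diagonalization of A (simultaneous row and column reduction) yields pivots -3, 0, -32, 0.
Counting signs: 2 negative, 2 zero.
The rank is the number of nonzero pivots: 2.

2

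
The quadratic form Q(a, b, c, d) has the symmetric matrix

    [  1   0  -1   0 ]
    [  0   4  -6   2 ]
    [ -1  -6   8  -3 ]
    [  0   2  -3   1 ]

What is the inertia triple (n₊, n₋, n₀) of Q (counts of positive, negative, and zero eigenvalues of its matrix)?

(2, 1, 1)

Row-reducing A symmetrically gives the diagonal entries 1, 4, -2, 0.
So there are 2 positive, 1 negative, 1 zero pivots.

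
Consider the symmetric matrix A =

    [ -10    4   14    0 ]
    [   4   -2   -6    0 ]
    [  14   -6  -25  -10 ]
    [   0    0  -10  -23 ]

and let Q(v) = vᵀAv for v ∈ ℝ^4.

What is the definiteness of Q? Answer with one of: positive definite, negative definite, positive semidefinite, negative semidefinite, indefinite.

negative definite

Congruent diagonalization of A (simultaneous row and column reduction) yields pivots -10, -2/5, -5, -3.
That gives 4 negative pivots.
Hence Q is negative definite.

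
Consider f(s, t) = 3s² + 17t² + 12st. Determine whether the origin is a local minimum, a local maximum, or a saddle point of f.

The Hessian at the origin is H = [[6, 12], [12, 34]].
det H = 6·34 − (12)² = 60 > 0 and H[1,1] = 6 > 0, so H is positive definite.
Therefore the origin is a local minimum.

local minimum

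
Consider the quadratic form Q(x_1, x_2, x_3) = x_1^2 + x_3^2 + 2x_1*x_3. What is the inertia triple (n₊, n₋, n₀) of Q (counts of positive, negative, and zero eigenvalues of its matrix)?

(1, 0, 2)

The symmetric matrix is A = [[1, 0, 1], [0, 0, 0], [1, 0, 1]].
Row-reducing A symmetrically gives the diagonal entries 1, 0, 0.
So there are 1 positive, 2 zero pivots.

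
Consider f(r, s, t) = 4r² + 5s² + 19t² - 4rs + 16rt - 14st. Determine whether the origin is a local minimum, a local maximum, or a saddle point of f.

local minimum

The Hessian at the origin is H = [[8, -4, 16], [-4, 10, -14], [16, -14, 38]].
Applying the same elementary operations to the rows and columns of H produces a congruent diagonal matrix with entries 8, 8, 3/2.
Counting signs: 3 positive.
H is positive definite, so the origin is a strict local minimum.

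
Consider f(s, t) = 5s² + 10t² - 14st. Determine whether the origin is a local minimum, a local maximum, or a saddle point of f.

The Hessian at the origin is H = [[10, -14], [-14, 20]].
det H = 10·20 − (-14)² = 4 > 0 and H[1,1] = 10 > 0, so H is positive definite.
Therefore the origin is a local minimum.

local minimum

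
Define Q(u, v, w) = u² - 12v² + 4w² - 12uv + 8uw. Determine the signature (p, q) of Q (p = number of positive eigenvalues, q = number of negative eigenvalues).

Write A = [[1, -6, 4], [-6, -12, 0], [4, 0, 4]].
Symmetric row and column elimination reduces A to a congruent diagonal form with pivots 1, -48, 0.
So there are 1 positive, 1 negative, 1 zero pivots.

(1, 1)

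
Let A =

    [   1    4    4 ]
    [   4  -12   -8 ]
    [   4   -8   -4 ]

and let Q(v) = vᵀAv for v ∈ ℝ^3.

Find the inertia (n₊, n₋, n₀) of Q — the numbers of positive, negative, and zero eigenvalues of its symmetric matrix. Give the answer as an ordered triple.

(2, 1, 0)

Applying the same elementary operations to the rows and columns of A produces a congruent diagonal matrix with entries 1, -28, 4/7.
That gives 2 positive, 1 negative pivots.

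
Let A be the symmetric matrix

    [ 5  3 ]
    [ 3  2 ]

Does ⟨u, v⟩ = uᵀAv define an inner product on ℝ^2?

For the 2×2 matrix [[5, 3], [3, 2]]: det = 5·2 − (3)² = 1, trace = 7.
det > 0 so both eigenvalues share the sign of the trace; trace = 7 > 0 ⇒ both positive.
⟨·,·⟩ is an inner product exactly when A is positive definite.

yes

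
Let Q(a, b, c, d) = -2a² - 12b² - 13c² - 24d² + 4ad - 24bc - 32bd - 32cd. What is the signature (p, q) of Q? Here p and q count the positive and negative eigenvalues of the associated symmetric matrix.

The symmetric matrix is A = [[-2, 0, 0, 2], [0, -12, -12, -16], [0, -12, -13, -16], [2, -16, -16, -24]].
Row-reducing A symmetrically gives the diagonal entries -2, -12, -1, -2/3.
Counting signs: 4 negative.

(0, 4)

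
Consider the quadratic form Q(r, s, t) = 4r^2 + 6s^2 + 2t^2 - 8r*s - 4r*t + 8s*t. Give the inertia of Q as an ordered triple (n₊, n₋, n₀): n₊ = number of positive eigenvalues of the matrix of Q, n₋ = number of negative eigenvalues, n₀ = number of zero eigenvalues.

(2, 1, 0)

The associated matrix is A = [[4, -4, -2], [-4, 6, 4], [-2, 4, 2]].
Applying the same elementary operations to the rows and columns of A produces a congruent diagonal matrix with entries 4, 2, -1.
Counting signs: 2 positive, 1 negative.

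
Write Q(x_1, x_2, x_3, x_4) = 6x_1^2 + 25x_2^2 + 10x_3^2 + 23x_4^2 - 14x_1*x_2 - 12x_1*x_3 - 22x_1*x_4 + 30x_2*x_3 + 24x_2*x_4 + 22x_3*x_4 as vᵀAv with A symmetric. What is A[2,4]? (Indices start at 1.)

12

The coefficient of x_2·x_4 in Q is 24. For a symmetric A this equals A[2,4] + A[4,2] = 2·A[2,4].
So A[2,4] = 24/2 = 12.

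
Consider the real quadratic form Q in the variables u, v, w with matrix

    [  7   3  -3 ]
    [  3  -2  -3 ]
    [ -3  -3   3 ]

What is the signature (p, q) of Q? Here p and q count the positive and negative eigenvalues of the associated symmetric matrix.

An LDLᵀ factorisation of A has diagonal entries 7, -23/7, 60/23.
So there are 2 positive, 1 negative pivots.

(2, 1)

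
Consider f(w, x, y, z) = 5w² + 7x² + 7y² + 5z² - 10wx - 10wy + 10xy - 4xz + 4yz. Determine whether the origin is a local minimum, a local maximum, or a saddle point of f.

local minimum

The Hessian at the origin is H = [[10, -10, -10, 0], [-10, 14, 10, -4], [-10, 10, 14, 4], [0, -4, 4, 10]].
Congruent diagonalization of H (simultaneous row and column reduction) yields pivots 10, 4, 4, 2.
That gives 4 positive pivots.
H is positive definite, so the origin is a strict local minimum.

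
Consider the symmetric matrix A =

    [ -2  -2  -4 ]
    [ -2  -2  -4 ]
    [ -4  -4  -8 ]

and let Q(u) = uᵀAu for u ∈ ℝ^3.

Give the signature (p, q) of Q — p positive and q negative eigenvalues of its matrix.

Symmetric row and column elimination reduces A to a congruent diagonal form with pivots -2, 0, 0.
That gives 1 negative, 2 zero pivots.

(0, 1)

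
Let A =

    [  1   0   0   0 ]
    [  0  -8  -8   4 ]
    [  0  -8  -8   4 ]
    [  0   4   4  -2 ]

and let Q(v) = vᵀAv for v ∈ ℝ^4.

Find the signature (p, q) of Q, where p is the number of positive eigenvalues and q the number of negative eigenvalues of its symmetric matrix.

Congruent diagonalization of A (simultaneous row and column reduction) yields pivots 1, -8, 0, 0.
So there are 1 positive, 1 negative, 2 zero pivots.

(1, 1)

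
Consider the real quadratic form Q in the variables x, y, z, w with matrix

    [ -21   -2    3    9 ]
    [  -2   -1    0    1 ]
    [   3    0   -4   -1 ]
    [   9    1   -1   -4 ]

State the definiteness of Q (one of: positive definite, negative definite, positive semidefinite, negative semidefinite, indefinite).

Leading principal minors: Δ_1 = -21, Δ_2 = 17, Δ_3 = -59, Δ_4 = 6.
The signs alternate starting with Δ_1 < 0, so by Sylvester's criterion Q is negative definite.

negative definite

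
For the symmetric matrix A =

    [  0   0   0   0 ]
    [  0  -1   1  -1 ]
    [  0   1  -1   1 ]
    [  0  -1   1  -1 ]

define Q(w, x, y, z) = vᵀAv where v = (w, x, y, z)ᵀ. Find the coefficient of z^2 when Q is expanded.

-1

The coefficient of z^2 is the diagonal entry A[4,4] = -1.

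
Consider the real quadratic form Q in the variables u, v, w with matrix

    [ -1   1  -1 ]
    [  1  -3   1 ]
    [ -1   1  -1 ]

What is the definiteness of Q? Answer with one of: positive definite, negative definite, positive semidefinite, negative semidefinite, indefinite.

negative semidefinite

Congruent diagonalization of A (simultaneous row and column reduction) yields pivots -1, -2, 0.
That gives 2 negative, 1 zero pivots.
Hence Q is negative semidefinite.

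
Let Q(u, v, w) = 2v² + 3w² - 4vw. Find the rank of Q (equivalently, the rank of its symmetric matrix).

2

The associated matrix is A = [[0, 0, 0], [0, 2, -2], [0, -2, 3]].
Row-reducing A symmetrically gives the diagonal entries 0, 2, 1.
That gives 2 positive, 1 zero pivots.
The rank is the number of nonzero pivots: 2.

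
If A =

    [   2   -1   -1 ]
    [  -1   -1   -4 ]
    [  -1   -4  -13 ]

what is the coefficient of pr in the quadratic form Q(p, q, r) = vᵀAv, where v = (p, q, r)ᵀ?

The coefficient of pr is A[1,3] + A[3,1] = 2·(-1) = -2.

-2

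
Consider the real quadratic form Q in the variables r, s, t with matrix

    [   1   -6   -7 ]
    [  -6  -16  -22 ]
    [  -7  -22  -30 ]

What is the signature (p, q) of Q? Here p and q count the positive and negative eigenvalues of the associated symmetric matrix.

(1, 2)

An LDLᵀ factorisation of A has diagonal entries 1, -52, -3/13.
Counting signs: 1 positive, 2 negative.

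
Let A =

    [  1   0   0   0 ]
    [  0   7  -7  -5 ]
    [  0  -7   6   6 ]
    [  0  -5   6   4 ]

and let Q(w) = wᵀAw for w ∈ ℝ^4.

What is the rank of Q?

4

Symmetric row and column elimination reduces A to a congruent diagonal form with pivots 1, 7, -1, 10/7.
That gives 3 positive, 1 negative pivots.
The rank is the number of nonzero pivots: 4.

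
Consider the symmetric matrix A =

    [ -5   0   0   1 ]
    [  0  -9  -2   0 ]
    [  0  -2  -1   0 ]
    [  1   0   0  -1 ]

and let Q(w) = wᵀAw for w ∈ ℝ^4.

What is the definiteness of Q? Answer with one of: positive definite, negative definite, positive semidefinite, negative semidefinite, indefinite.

negative definite

An LDLᵀ factorisation of A has diagonal entries -5, -9, -5/9, -4/5.
So there are 4 negative pivots.
Hence Q is negative definite.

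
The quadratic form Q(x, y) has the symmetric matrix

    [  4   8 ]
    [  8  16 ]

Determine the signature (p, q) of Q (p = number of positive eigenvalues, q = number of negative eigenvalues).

Row-reducing A symmetrically gives the diagonal entries 4, 0.
So there are 1 positive, 1 zero pivots.

(1, 0)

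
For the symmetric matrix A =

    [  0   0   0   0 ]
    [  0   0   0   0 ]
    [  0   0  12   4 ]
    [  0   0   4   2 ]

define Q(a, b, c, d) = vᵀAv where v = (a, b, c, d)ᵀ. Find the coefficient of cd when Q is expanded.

The coefficient of cd is A[3,4] + A[4,3] = 2·4 = 8.

8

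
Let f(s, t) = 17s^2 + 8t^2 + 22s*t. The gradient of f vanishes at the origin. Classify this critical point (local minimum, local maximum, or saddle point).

The Hessian at the origin is H = [[34, 22], [22, 16]].
det H = 34·16 − (22)² = 60 > 0 and H[1,1] = 34 > 0, so H is positive definite.
Therefore the origin is a local minimum.

local minimum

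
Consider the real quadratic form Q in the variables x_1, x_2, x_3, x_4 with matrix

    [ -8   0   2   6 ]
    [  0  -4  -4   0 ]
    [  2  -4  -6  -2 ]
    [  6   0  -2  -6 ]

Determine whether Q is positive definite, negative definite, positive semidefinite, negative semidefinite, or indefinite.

negative definite

Congruent diagonalization of A (simultaneous row and column reduction) yields pivots -8, -4, -3/2, -4/3.
That gives 4 negative pivots.
Hence Q is negative definite.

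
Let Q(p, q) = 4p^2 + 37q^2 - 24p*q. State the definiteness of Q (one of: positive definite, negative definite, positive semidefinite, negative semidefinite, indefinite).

The associated matrix is A = [[4, -12], [-12, 37]].
Applying the same elementary operations to the rows and columns of A produces a congruent diagonal matrix with entries 4, 1.
So there are 2 positive pivots.
Hence Q is positive definite.

positive definite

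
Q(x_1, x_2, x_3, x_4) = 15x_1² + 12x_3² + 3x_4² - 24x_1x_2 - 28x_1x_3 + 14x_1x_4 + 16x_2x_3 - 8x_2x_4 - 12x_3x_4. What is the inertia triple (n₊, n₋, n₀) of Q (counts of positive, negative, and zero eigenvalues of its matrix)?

Write A = [[15, -12, -14, 7], [-12, 0, 8, -4], [-14, 8, 12, -6], [7, -4, -6, 3]].
Congruent diagonalization of A (simultaneous row and column reduction) yields pivots 15, -48/5, 0, 0.
Counting signs: 1 positive, 1 negative, 2 zero.

(1, 1, 2)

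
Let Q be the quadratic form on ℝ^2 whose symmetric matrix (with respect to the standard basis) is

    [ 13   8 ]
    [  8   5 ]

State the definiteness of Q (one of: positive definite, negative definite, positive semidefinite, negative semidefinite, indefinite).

positive definite

Congruent diagonalization of A (simultaneous row and column reduction) yields pivots 13, 1/13.
Counting signs: 2 positive.
Hence Q is positive definite.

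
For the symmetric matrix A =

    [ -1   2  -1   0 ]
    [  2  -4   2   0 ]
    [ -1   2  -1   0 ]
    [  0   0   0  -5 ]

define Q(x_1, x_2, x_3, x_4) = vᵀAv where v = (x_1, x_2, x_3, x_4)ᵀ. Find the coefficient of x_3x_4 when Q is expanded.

0

The coefficient of x_3x_4 is A[3,4] + A[4,3] = 2·0 = 0.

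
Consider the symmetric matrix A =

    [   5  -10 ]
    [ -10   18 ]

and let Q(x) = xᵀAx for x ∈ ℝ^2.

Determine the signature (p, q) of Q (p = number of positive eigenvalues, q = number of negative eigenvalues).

Row-reducing A symmetrically gives the diagonal entries 5, -2.
So there are 1 positive, 1 negative pivots.

(1, 1)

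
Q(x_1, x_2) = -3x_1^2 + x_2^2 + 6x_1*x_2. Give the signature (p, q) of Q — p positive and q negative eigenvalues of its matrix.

The associated matrix is A = [[-3, 3], [3, 1]].
Row-reducing A symmetrically gives the diagonal entries -3, 4.
So there are 1 positive, 1 negative pivots.

(1, 1)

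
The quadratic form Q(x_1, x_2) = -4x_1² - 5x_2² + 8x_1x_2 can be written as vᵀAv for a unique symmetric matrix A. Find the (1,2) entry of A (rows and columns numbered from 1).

4

The coefficient of x_1·x_2 in Q is 8. For a symmetric A this equals A[1,2] + A[2,1] = 2·A[1,2].
So A[1,2] = 8/2 = 4.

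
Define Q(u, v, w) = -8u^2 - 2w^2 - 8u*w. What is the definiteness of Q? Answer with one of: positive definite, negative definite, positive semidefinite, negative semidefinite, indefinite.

The symmetric matrix is A = [[-8, 0, -4], [0, 0, 0], [-4, 0, -2]].
Applying the same elementary operations to the rows and columns of A produces a congruent diagonal matrix with entries -8, 0, 0.
Counting signs: 1 negative, 2 zero.
Hence Q is negative semidefinite.

negative semidefinite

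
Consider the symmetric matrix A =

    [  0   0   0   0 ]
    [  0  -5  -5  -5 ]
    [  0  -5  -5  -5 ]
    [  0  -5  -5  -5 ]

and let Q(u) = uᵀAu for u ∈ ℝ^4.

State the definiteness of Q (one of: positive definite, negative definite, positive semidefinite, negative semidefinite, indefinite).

Symmetric row and column elimination reduces A to a congruent diagonal form with pivots 0, -5, 0, 0.
That gives 1 negative, 3 zero pivots.
Hence Q is negative semidefinite.

negative semidefinite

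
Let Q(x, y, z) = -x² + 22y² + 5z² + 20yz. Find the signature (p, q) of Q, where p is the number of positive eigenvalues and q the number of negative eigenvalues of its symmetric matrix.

(2, 1)

The symmetric matrix is A = [[-1, 0, 0], [0, 22, 10], [0, 10, 5]].
Applying the same elementary operations to the rows and columns of A produces a congruent diagonal matrix with entries -1, 22, 5/11.
So there are 2 positive, 1 negative pivots.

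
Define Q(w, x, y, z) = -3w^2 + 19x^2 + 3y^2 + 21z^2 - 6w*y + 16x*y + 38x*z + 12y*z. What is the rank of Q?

Write A = [[-3, 0, -3, 0], [0, 19, 8, 19], [-3, 8, 3, 6], [0, 19, 6, 21]].
Congruent diagonalization of A (simultaneous row and column reduction) yields pivots -3, 19, 50/19, 12/25.
So there are 3 positive, 1 negative pivots.
The rank is the number of nonzero pivots: 4.

4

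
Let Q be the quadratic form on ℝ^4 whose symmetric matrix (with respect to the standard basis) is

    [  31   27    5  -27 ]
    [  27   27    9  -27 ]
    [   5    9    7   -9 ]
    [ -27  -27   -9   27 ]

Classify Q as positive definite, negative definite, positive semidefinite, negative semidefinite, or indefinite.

positive semidefinite

Symmetric row and column elimination reduces A to a congruent diagonal form with pivots 31, 108/31, 0, 0.
Counting signs: 2 positive, 2 zero.
Hence Q is positive semidefinite.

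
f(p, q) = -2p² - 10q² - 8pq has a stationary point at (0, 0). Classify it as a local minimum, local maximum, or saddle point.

local maximum

The Hessian at the origin is H = [[-4, -8], [-8, -20]].
det H = -4·-20 − (-8)² = 16 > 0 and H[1,1] = -4 < 0, so H is negative definite.
Therefore the origin is a local maximum.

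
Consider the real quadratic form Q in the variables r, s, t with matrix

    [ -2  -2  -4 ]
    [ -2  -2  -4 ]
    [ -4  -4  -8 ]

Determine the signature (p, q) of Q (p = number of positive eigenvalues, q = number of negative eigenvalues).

(0, 1)

Congruent diagonalization of A (simultaneous row and column reduction) yields pivots -2, 0, 0.
That gives 1 negative, 2 zero pivots.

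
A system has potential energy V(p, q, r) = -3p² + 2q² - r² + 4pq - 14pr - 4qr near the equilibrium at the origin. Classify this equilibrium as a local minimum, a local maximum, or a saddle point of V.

The Hessian at the origin is H = [[-6, 4, -14], [4, 4, -4], [-14, -4, -2]].
An LDLᵀ factorisation of H has diagonal entries -6, 20/3, 4.
That gives 2 positive, 1 negative pivots.
H is indefinite, so the origin is a saddle point.

saddle point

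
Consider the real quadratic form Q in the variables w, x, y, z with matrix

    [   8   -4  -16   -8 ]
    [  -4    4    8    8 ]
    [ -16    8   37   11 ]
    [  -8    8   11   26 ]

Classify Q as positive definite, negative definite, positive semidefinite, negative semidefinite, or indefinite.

Leading principal minors: Δ_1 = 8, Δ_2 = 16, Δ_3 = 80, Δ_4 = 400.
All leading principal minors are positive, so by Sylvester's criterion Q is positive definite.

positive definite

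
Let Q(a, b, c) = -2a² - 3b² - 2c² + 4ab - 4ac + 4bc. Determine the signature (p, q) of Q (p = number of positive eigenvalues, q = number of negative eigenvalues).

The symmetric matrix is A = [[-2, 2, -2], [2, -3, 2], [-2, 2, -2]].
Row-reducing A symmetrically gives the diagonal entries -2, -1, 0.
So there are 2 negative, 1 zero pivots.

(0, 2)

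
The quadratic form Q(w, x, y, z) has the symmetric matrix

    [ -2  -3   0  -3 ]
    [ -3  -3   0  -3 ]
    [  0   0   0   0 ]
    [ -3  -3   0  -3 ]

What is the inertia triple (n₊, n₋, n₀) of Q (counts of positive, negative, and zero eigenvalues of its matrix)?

(1, 1, 2)

Applying the same elementary operations to the rows and columns of A produces a congruent diagonal matrix with entries -2, 3/2, 0, 0.
So there are 1 positive, 1 negative, 2 zero pivots.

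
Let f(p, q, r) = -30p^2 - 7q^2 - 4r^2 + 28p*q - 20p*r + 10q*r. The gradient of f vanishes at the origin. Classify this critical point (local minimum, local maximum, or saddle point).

local maximum

The Hessian at the origin is H = [[-60, 28, -20], [28, -14, 10], [-20, 10, -8]].
Row-reducing H symmetrically gives the diagonal entries -60, -14/15, -6/7.
That gives 3 negative pivots.
H is negative definite, so the origin is a strict local maximum.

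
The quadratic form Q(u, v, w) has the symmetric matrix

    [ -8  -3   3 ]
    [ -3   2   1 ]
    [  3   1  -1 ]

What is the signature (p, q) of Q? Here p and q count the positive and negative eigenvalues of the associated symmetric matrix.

(2, 1)

Symmetric row and column elimination reduces A to a congruent diagonal form with pivots -8, 25/8, 3/25.
Counting signs: 2 positive, 1 negative.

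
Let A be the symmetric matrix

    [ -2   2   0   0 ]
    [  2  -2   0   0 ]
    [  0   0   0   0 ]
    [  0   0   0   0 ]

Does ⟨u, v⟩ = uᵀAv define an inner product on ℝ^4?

no

Congruent diagonalization of A (simultaneous row and column reduction) yields pivots -2, 0, 0, 0.
Counting signs: 1 negative, 3 zero.
Hence Q is negative semidefinite.
⟨·,·⟩ is an inner product exactly when A is positive definite.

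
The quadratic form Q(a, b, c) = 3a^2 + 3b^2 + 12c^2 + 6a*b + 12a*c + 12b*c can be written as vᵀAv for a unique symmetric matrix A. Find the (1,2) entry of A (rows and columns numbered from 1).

The coefficient of a·b in Q is 6. For a symmetric A this equals A[1,2] + A[2,1] = 2·A[1,2].
So A[1,2] = 6/2 = 3.

3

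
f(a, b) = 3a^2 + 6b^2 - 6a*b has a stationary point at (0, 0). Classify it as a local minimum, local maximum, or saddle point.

The Hessian at the origin is H = [[6, -6], [-6, 12]].
det H = 6·12 − (-6)² = 36 > 0 and H[1,1] = 6 > 0, so H is positive definite.
Therefore the origin is a local minimum.

local minimum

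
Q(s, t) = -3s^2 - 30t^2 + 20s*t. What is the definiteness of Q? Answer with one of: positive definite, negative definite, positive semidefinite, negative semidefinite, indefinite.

The symmetric matrix is A = [[-3, 10], [10, -30]].
Symmetric row and column elimination reduces A to a congruent diagonal form with pivots -3, 10/3.
Counting signs: 1 positive, 1 negative.
Hence Q is indefinite.

indefinite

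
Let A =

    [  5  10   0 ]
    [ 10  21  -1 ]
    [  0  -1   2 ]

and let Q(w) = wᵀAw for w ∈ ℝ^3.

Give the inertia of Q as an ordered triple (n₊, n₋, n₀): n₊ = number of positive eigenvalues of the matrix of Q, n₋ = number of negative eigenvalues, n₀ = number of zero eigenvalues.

An LDLᵀ factorisation of A has diagonal entries 5, 1, 1.
That gives 3 positive pivots.

(3, 0, 0)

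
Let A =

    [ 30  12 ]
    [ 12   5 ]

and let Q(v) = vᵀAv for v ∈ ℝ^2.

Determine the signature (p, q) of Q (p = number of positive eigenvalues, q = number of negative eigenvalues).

Row-reducing A symmetrically gives the diagonal entries 30, 1/5.
That gives 2 positive pivots.

(2, 0)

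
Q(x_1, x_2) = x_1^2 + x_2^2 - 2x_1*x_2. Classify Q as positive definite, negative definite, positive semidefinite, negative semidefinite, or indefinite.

The symmetric matrix of Q is [[1, -1], [-1, 1]].
For the 2×2 matrix [[1, -1], [-1, 1]]: det = 1·1 − (-1)² = 0, trace = 2.
det = 0 so one eigenvalue is zero; the form is semidefinite with the sign of the trace.

positive semidefinite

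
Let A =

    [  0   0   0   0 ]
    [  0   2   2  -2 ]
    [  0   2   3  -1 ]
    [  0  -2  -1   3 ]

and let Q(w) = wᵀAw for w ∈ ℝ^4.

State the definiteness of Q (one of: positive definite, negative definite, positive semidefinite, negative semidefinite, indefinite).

positive semidefinite

Row-reducing A symmetrically gives the diagonal entries 0, 2, 1, 0.
Counting signs: 2 positive, 2 zero.
Hence Q is positive semidefinite.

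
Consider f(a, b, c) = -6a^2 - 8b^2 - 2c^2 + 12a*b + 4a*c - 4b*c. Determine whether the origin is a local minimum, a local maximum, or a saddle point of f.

The Hessian at the origin is H = [[-12, 12, 4], [12, -16, -4], [4, -4, -4]].
An LDLᵀ factorisation of H has diagonal entries -12, -4, -8/3.
Counting signs: 3 negative.
H is negative definite, so the origin is a strict local maximum.

local maximum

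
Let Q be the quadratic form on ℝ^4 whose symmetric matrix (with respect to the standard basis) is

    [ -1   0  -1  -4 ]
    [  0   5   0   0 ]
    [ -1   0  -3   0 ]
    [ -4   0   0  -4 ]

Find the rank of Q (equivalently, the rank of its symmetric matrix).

4

Row-reducing A symmetrically gives the diagonal entries -1, 5, -2, 20.
That gives 2 positive, 2 negative pivots.
The rank is the number of nonzero pivots: 4.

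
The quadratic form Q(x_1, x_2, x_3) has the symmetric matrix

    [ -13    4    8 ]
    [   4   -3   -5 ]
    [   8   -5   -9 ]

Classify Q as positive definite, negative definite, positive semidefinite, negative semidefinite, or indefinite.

negative definite

An LDLᵀ factorisation of A has diagonal entries -13, -23/13, -10/23.
So there are 3 negative pivots.
Hence Q is negative definite.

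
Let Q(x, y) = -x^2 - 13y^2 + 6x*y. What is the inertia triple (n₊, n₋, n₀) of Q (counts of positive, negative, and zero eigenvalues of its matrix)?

The associated matrix is A = [[-1, 3], [3, -13]].
Applying the same elementary operations to the rows and columns of A produces a congruent diagonal matrix with entries -1, -4.
So there are 2 negative pivots.

(0, 2, 0)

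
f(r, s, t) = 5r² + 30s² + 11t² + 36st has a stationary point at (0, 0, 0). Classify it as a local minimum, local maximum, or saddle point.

local minimum

The Hessian at the origin is H = [[10, 0, 0], [0, 60, 36], [0, 36, 22]].
An LDLᵀ factorisation of H has diagonal entries 10, 60, 2/5.
That gives 3 positive pivots.
H is positive definite, so the origin is a strict local minimum.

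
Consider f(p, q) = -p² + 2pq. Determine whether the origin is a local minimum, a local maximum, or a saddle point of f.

saddle point

The Hessian at the origin is H = [[-2, 2], [2, 0]].
det H = -2·0 − (2)² = -4 < 0, so H is indefinite.
Therefore the origin is a saddle point.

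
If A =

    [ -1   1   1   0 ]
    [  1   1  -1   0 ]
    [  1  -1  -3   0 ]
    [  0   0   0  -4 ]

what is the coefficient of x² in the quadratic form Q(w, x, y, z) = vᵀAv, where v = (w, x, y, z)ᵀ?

1

The coefficient of x² is the diagonal entry A[2,2] = 1.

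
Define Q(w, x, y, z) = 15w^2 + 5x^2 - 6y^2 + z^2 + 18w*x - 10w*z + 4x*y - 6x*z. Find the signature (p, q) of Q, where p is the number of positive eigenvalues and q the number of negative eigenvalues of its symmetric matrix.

Write A = [[15, 9, 0, -5], [9, 5, 2, -3], [0, 2, -6, 0], [-5, -3, 0, 1]].
Applying the same elementary operations to the rows and columns of A produces a congruent diagonal matrix with entries 15, -2/5, 4, -2/3.
So there are 2 positive, 2 negative pivots.

(2, 2)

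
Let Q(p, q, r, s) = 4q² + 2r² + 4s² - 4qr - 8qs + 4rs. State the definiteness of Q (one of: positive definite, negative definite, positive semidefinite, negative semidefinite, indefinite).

positive semidefinite

The associated matrix is A = [[0, 0, 0, 0], [0, 4, -2, -4], [0, -2, 2, 2], [0, -4, 2, 4]].
Applying the same elementary operations to the rows and columns of A produces a congruent diagonal matrix with entries 0, 4, 1, 0.
Counting signs: 2 positive, 2 zero.
Hence Q is positive semidefinite.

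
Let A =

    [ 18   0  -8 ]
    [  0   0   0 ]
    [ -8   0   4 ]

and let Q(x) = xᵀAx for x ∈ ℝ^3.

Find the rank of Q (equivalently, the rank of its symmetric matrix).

Applying the same elementary operations to the rows and columns of A produces a congruent diagonal matrix with entries 18, 0, 4/9.
So there are 2 positive, 1 zero pivots.
The rank is the number of nonzero pivots: 2.

2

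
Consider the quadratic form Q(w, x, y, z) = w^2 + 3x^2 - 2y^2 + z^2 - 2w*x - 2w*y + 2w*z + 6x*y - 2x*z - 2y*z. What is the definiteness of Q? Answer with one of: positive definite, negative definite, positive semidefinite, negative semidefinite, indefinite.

indefinite

The associated matrix is A = [[1, -1, -1, 1], [-1, 3, 3, -1], [-1, 3, -2, -1], [1, -1, -1, 1]].
Row-reducing A symmetrically gives the diagonal entries 1, 2, -5, 0.
So there are 2 positive, 1 negative, 1 zero pivots.
Hence Q is indefinite.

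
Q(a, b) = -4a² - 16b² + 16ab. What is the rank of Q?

Write A = [[-4, 8], [8, -16]].
Applying the same elementary operations to the rows and columns of A produces a congruent diagonal matrix with entries -4, 0.
So there are 1 negative, 1 zero pivots.
The rank is the number of nonzero pivots: 1.

1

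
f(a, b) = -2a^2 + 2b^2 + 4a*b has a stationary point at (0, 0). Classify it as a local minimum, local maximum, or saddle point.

The Hessian at the origin is H = [[-4, 4], [4, 4]].
det H = -4·4 − (4)² = -32 < 0, so H is indefinite.
Therefore the origin is a saddle point.

saddle point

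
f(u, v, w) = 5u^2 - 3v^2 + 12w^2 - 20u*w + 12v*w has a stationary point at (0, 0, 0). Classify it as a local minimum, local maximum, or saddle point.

saddle point

The Hessian at the origin is H = [[10, 0, -20], [0, -6, 12], [-20, 12, 24]].
Congruent diagonalization of H (simultaneous row and column reduction) yields pivots 10, -6, 8.
So there are 2 positive, 1 negative pivots.
H is indefinite, so the origin is a saddle point.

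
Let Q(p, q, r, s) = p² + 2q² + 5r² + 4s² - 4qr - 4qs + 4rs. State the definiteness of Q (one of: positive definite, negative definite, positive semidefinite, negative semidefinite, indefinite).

The symmetric matrix of Q is A = [[1, 0, 0, 0], [0, 2, -2, -2], [0, -2, 5, 2], [0, -2, 2, 4]].
Leading principal minors: Δ_1 = 1, Δ_2 = 2, Δ_3 = 6, Δ_4 = 12.
All leading principal minors are positive, so by Sylvester's criterion Q is positive definite.

positive definite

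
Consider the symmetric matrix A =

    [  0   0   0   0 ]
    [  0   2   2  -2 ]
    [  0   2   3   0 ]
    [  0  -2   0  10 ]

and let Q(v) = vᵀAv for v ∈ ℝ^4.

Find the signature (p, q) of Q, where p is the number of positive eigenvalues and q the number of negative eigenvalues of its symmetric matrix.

Applying the same elementary operations to the rows and columns of A produces a congruent diagonal matrix with entries 0, 2, 1, 4.
Counting signs: 3 positive, 1 zero.

(3, 0)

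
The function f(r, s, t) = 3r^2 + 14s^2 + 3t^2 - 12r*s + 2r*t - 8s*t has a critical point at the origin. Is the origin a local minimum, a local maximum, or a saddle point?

local minimum

The Hessian at the origin is H = [[6, -12, 2], [-12, 28, -8], [2, -8, 6]].
Symmetric row and column elimination reduces H to a congruent diagonal form with pivots 6, 4, 4/3.
That gives 3 positive pivots.
H is positive definite, so the origin is a strict local minimum.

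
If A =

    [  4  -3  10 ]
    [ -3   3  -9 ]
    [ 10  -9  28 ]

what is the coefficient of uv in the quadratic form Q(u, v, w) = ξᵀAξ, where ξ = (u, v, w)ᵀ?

The coefficient of uv is A[1,2] + A[2,1] = 2·(-3) = -6.

-6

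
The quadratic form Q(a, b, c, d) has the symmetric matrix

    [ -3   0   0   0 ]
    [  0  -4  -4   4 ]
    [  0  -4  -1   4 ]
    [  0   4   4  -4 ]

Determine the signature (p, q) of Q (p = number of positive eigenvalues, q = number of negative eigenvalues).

(1, 2)

Congruent diagonalization of A (simultaneous row and column reduction) yields pivots -3, -4, 3, 0.
So there are 1 positive, 2 negative, 1 zero pivots.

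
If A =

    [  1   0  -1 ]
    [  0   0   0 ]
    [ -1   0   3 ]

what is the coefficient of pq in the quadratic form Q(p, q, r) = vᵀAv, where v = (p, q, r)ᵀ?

0

The coefficient of pq is A[1,2] + A[2,1] = 2·0 = 0.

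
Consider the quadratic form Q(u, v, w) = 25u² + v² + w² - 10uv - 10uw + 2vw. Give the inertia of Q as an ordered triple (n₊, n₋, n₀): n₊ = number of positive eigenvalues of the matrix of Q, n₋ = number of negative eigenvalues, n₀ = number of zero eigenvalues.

(1, 0, 2)

Write A = [[25, -5, -5], [-5, 1, 1], [-5, 1, 1]].
Applying the same elementary operations to the rows and columns of A produces a congruent diagonal matrix with entries 25, 0, 0.
Counting signs: 1 positive, 2 zero.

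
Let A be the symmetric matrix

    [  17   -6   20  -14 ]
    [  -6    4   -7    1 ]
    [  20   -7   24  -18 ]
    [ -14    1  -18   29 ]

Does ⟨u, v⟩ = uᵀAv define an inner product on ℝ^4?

yes

Applying the same elementary operations to the rows and columns of A produces a congruent diagonal matrix with entries 17, 32/17, 15/32, 5.
That gives 4 positive pivots.
Hence Q is positive definite.
⟨·,·⟩ is an inner product exactly when A is positive definite.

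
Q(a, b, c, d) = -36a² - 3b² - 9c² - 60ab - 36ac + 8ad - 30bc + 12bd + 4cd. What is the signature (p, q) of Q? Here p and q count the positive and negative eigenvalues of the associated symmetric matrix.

(2, 1)

The associated matrix is A = [[-36, -30, -18, 4], [-30, -3, -15, 6], [-18, -15, -9, 2], [4, 6, 2, 0]].
Symmetric row and column elimination reduces A to a congruent diagonal form with pivots -36, 22, 0, 4/33.
That gives 2 positive, 1 negative, 1 zero pivots.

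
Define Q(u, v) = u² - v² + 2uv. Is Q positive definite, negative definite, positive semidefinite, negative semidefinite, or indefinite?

indefinite

Write A = [[1, 1], [1, -1]].
Symmetric row and column elimination reduces A to a congruent diagonal form with pivots 1, -2.
Counting signs: 1 positive, 1 negative.
Hence Q is indefinite.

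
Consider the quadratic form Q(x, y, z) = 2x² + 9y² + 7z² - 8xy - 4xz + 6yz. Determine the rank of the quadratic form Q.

Write A = [[2, -4, -2], [-4, 9, 3], [-2, 3, 7]].
Applying the same elementary operations to the rows and columns of A produces a congruent diagonal matrix with entries 2, 1, 4.
That gives 3 positive pivots.
The rank is the number of nonzero pivots: 3.

3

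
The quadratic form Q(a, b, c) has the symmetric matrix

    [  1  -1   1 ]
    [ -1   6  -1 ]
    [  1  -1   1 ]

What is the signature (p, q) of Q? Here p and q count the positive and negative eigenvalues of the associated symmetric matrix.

Congruent diagonalization of A (simultaneous row and column reduction) yields pivots 1, 5, 0.
That gives 2 positive, 1 zero pivots.

(2, 0)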